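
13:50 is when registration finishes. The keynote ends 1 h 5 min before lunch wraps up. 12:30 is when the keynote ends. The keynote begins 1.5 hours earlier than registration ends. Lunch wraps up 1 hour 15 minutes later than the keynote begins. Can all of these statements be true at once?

Yes

The keynote starts at 13:50 − 90 min = 12:20.
Lunch ends at 12:20 + 75 min = 13:35.
The keynote ends at 13:35 − 65 min = 12:30.
That matches the stated 12:30, so the schedule is consistent.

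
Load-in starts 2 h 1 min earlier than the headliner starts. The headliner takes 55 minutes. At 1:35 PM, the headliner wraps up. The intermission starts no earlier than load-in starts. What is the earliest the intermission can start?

The headliner starts at 1:35 PM − 55 min = 12:40 PM.
Load-in starts at 12:40 PM − 121 min = 10:39 AM.
The intermission is bounded by load-in, so the earliest it can start is 10:39 AM.

10:39 AM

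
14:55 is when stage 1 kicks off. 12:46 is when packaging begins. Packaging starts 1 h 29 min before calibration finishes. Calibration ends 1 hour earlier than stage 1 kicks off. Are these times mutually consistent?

Calibration ends at 14:55 − 60 min = 13:55.
Packaging starts at 13:55 − 89 min = 12:26.
But packaging is also said to start at 12:46 — a 20-minute conflict.

No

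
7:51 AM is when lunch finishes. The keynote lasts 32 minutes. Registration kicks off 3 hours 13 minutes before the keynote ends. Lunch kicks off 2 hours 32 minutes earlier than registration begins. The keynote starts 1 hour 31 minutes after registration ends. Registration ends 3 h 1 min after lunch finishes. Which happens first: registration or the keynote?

Registration ends at 7:51 AM + 181 min = 10:52 AM.
The keynote starts at 10:52 AM + 91 min = 12:23 PM.
The keynote ends at 12:23 PM + 32 min = 12:55 PM.
Registration starts at 12:55 PM − 193 min = 9:42 AM.
Registration starts at 9:42 AM and the keynote starts at 12:23 PM, so registration is first.

registration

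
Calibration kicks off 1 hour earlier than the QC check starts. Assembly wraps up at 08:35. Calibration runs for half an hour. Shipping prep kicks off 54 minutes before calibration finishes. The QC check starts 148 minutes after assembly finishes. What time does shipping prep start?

The QC check starts at 08:35 + 148 min = 11:03.
Calibration starts at 11:03 − 60 min = 10:03.
Calibration ends at 10:03 + 30 min = 10:33.
Shipping prep starts at 10:33 − 54 min = 09:39.

09:39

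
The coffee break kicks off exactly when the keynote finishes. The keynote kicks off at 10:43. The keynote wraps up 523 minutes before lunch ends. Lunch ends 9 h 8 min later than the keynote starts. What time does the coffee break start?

Lunch ends at 10:43 + 548 min = 19:51.
The keynote ends at 19:51 − 523 min = 11:08.
So the coffee break starts at 11:08.

11:08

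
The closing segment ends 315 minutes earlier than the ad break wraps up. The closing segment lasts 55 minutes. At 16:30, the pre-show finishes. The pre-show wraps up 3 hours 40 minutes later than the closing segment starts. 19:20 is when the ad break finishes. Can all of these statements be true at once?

No

The closing segment ends at 19:20 − 315 min = 14:05.
The closing segment starts at 14:05 − 55 min = 13:10.
The pre-show ends at 13:10 + 220 min = 16:50.
But the pre-show is also said to end at 16:30 — a 20-minute conflict.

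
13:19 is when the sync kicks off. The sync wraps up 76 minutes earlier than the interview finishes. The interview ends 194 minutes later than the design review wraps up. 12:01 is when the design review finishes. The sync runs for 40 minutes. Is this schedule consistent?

Yes

The interview ends at 12:01 + 194 min = 15:15.
The sync ends at 15:15 − 76 min = 13:59.
The sync starts at 13:59 − 40 min = 13:19.
That matches the stated 13:19, so the schedule is consistent.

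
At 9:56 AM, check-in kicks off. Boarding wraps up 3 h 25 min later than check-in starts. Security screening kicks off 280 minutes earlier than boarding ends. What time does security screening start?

Boarding ends at 9:56 AM + 205 min = 1:21 PM.
Security screening starts at 1:21 PM − 280 min = 8:41 AM.

8:41 AM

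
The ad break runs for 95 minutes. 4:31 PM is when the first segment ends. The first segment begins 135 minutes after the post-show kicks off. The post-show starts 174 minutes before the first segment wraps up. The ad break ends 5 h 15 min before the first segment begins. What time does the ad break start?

The post-show starts at 4:31 PM − 174 min = 1:37 PM.
The first segment starts at 1:37 PM + 135 min = 3:52 PM.
The ad break ends at 3:52 PM − 315 min = 10:37 AM.
The ad break starts at 10:37 AM − 95 min = 9:02 AM.

9:02 AM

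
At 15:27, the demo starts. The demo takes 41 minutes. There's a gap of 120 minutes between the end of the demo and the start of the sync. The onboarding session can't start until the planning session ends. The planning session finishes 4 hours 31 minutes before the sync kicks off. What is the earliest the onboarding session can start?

13:37

The demo ends at 15:27 + 41 min = 16:08.
The sync starts at 16:08 + 120 min = 18:08.
The planning session ends at 18:08 − 271 min = 13:37.
The onboarding session is bounded by the planning session, so the earliest it can start is 13:37.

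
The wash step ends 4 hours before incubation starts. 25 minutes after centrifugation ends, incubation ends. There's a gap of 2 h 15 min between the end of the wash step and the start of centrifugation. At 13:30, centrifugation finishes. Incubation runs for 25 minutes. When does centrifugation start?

11:45

Incubation ends at 13:30 + 25 min = 13:55.
Incubation starts at 13:55 − 25 min = 13:30.
The wash step ends at 13:30 − 240 min = 09:30.
Centrifugation starts at 09:30 + 135 min = 11:45.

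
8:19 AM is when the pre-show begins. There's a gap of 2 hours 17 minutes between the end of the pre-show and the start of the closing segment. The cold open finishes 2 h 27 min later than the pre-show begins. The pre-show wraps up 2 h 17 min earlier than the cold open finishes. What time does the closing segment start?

The cold open ends at 8:19 AM + 147 min = 10:46 AM.
The pre-show ends at 10:46 AM − 137 min = 8:29 AM.
The closing segment starts at 8:29 AM + 137 min = 10:46 AM.

10:46 AM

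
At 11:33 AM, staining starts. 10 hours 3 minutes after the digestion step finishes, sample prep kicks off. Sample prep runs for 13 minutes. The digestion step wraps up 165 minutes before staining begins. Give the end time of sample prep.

The digestion step ends at 11:33 AM − 165 min = 8:48 AM.
Sample prep starts at 8:48 AM + 603 min = 6:51 PM.
Sample prep ends at 6:51 PM + 13 min = 7:04 PM.

7:04 PM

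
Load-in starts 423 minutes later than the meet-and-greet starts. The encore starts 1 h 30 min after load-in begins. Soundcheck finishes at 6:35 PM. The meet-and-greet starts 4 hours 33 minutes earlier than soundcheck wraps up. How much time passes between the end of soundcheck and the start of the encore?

The meet-and-greet starts at 6:35 PM − 273 min = 2:02 PM.
Load-in starts at 2:02 PM + 423 min = 9:05 PM.
The encore starts at 9:05 PM + 90 min = 10:35 PM.
From 6:35 PM to 10:35 PM is 240 minutes.

240 minutes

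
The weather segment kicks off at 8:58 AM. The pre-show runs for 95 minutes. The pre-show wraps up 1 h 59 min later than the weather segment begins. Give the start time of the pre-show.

The pre-show ends at 8:58 AM + 119 min = 10:57 AM.
The pre-show starts at 10:57 AM − 95 min = 9:22 AM.

9:22 AM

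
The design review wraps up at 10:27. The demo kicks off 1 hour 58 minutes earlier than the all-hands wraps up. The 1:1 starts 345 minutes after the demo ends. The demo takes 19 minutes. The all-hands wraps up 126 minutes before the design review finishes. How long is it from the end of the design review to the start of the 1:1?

The all-hands ends at 10:27 − 126 min = 08:21.
The demo starts at 08:21 − 118 min = 06:23.
The demo ends at 06:23 + 19 min = 06:42.
The 1:1 starts at 06:42 + 345 min = 12:27.
From 10:27 to 12:27 is 120 minutes.

120 minutes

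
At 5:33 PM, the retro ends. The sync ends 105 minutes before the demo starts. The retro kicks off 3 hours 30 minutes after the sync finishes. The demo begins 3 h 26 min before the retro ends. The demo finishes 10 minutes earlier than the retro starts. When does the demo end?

3:42 PM

The demo starts at 5:33 PM − 206 min = 2:07 PM.
The sync ends at 2:07 PM − 105 min = 12:22 PM.
The retro starts at 12:22 PM + 210 min = 3:52 PM.
The demo ends at 3:52 PM − 10 min = 3:42 PM.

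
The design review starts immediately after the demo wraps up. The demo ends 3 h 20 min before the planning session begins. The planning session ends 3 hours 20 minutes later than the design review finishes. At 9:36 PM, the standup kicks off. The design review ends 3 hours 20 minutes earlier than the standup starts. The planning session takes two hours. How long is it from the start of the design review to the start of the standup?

The design review ends at 9:36 PM − 200 min = 6:16 PM.
The planning session ends at 6:16 PM + 200 min = 9:36 PM.
The planning session starts at 9:36 PM − 120 min = 7:36 PM.
The demo ends at 7:36 PM − 200 min = 4:16 PM.
So the design review starts at 4:16 PM.
From 4:16 PM to 9:36 PM is 320 minutes.

320 minutes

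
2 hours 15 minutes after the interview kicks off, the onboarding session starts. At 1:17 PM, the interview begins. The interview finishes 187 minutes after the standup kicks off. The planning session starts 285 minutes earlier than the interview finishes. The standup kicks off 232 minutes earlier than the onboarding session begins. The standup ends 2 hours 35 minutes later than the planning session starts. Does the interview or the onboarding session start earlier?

The onboarding session starts at 1:17 PM + 135 min = 3:32 PM.
The interview starts at 1:17 PM and the onboarding session starts at 3:32 PM, so the interview is first.

the interview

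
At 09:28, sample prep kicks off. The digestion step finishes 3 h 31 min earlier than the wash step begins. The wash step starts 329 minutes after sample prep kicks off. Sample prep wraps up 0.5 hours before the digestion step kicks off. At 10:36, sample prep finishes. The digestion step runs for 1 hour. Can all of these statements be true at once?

The wash step starts at 09:28 + 329 min = 14:57.
The digestion step ends at 14:57 − 211 min = 11:26.
The digestion step starts at 11:26 − 60 min = 10:26.
Sample prep ends at 10:26 − 30 min = 09:56.
But sample prep is also said to end at 10:36 — a 40-minute conflict.

No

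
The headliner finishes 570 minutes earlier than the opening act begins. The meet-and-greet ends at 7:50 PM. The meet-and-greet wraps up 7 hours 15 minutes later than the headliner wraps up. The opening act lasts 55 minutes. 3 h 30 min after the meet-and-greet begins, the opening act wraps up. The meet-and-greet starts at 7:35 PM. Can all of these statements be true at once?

No

The opening act ends at 7:35 PM + 210 min = 11:05 PM.
The opening act starts at 11:05 PM − 55 min = 10:10 PM.
The headliner ends at 10:10 PM − 570 min = 12:40 PM.
The meet-and-greet ends at 12:40 PM + 435 min = 7:55 PM.
But the meet-and-greet is also said to end at 7:50 PM — a 5-minute conflict.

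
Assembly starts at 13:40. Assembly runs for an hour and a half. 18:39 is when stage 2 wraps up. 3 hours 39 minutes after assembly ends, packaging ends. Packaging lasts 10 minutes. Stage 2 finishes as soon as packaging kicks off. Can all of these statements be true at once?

Assembly ends at 13:40 + 90 min = 15:10.
Packaging ends at 15:10 + 219 min = 18:49.
Packaging starts at 18:49 − 10 min = 18:39.
So stage 2 ends at 18:39.
That matches the stated 18:39, so the schedule is consistent.

Yes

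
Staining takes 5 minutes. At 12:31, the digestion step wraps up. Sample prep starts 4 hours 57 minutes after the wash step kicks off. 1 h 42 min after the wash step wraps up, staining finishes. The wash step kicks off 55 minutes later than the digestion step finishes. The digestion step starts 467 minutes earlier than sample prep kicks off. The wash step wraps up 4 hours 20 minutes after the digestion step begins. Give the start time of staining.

The wash step starts at 12:31 + 55 min = 13:26.
Sample prep starts at 13:26 + 297 min = 18:23.
The digestion step starts at 18:23 − 467 min = 10:36.
The wash step ends at 10:36 + 260 min = 14:56.
Staining ends at 14:56 + 102 min = 16:38.
Staining starts at 16:38 − 5 min = 16:33.

16:33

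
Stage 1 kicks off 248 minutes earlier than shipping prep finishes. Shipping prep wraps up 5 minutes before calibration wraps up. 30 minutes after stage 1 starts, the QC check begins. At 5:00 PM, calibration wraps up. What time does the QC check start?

1:17 PM

Shipping prep ends at 5:00 PM − 5 min = 4:55 PM.
Stage 1 starts at 4:55 PM − 248 min = 12:47 PM.
The QC check starts at 12:47 PM + 30 min = 1:17 PM.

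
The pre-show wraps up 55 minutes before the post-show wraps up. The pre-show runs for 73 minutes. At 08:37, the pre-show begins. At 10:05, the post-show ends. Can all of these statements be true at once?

The pre-show ends at 10:05 − 55 min = 09:10.
The pre-show starts at 09:10 − 73 min = 07:57.
But the pre-show is also said to start at 08:37 — a 40-minute conflict.

No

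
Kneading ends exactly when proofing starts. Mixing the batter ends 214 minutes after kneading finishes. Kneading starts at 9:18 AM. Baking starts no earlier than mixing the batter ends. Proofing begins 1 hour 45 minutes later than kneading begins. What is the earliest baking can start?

Proofing starts at 9:18 AM + 105 min = 11:03 AM.
So kneading ends at 11:03 AM.
Mixing the batter ends at 11:03 AM + 214 min = 2:37 PM.
Baking is bounded by mixing the batter, so the earliest it can start is 2:37 PM.

2:37 PM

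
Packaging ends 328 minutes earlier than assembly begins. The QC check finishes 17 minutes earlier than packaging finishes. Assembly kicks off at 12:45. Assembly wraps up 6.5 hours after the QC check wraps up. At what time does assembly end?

13:30

Packaging ends at 12:45 − 328 min = 07:17.
The QC check ends at 07:17 − 17 min = 07:00.
Assembly ends at 07:00 + 390 min = 13:30.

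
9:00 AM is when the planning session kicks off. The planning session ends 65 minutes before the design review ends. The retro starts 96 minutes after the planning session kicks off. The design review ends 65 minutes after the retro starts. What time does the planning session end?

The retro starts at 9:00 AM + 96 min = 10:36 AM.
The design review ends at 10:36 AM + 65 min = 11:41 AM.
The planning session ends at 11:41 AM − 65 min = 10:36 AM.

10:36 AM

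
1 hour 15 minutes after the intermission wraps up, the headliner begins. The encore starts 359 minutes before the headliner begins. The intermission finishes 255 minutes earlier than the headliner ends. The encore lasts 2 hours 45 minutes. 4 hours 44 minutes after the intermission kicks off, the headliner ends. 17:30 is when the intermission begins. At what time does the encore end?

16:00

The headliner ends at 17:30 + 284 min = 22:14.
The intermission ends at 22:14 − 255 min = 17:59.
The headliner starts at 17:59 + 75 min = 19:14.
The encore starts at 19:14 − 359 min = 13:15.
The encore ends at 13:15 + 165 min = 16:00.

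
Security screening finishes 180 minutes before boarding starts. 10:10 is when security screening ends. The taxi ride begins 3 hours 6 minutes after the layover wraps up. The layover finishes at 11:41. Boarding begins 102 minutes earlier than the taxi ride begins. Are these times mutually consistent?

No

The taxi ride starts at 11:41 + 186 min = 14:47.
Boarding starts at 14:47 − 102 min = 13:05.
Security screening ends at 13:05 − 180 min = 10:05.
But security screening is also said to end at 10:10 — a 5-minute conflict.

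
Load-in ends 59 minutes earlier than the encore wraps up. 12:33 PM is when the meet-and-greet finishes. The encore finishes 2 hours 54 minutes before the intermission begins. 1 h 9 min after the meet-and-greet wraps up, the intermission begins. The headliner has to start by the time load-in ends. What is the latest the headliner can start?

The intermission starts at 12:33 PM + 69 min = 1:42 PM.
The encore ends at 1:42 PM − 174 min = 10:48 AM.
Load-in ends at 10:48 AM − 59 min = 9:49 AM.
The headliner is bounded by load-in, so the latest it can start is 9:49 AM.

9:49 AM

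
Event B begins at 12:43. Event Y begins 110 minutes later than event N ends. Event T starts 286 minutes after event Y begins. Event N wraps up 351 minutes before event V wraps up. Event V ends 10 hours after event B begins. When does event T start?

23:28

Event V ends at 12:43 + 600 min = 22:43.
Event N ends at 22:43 − 351 min = 16:52.
Event Y starts at 16:52 + 110 min = 18:42.
Event T starts at 18:42 + 286 min = 23:28.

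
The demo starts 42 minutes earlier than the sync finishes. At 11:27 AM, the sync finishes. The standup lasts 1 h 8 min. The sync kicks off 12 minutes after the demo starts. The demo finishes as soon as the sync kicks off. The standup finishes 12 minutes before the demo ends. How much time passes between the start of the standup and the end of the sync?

110 minutes

The demo starts at 11:27 AM − 42 min = 10:45 AM.
The sync starts at 10:45 AM + 12 min = 10:57 AM.
So the demo ends at 10:57 AM.
The standup ends at 10:57 AM − 12 min = 10:45 AM.
The standup starts at 10:45 AM − 68 min = 9:37 AM.
From 9:37 AM to 11:27 AM is 110 minutes.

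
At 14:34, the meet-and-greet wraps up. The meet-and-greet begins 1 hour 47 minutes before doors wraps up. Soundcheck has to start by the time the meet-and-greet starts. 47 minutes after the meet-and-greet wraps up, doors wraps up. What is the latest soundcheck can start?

13:34

Doors ends at 14:34 + 47 min = 15:21.
The meet-and-greet starts at 15:21 − 107 min = 13:34.
Soundcheck is bounded by the meet-and-greet, so the latest it can start is 13:34.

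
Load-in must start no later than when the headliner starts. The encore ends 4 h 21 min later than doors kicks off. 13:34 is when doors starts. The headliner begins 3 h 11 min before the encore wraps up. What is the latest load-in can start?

14:44

The encore ends at 13:34 + 261 min = 17:55.
The headliner starts at 17:55 − 191 min = 14:44.
Load-in is bounded by the headliner, so the latest it can start is 14:44.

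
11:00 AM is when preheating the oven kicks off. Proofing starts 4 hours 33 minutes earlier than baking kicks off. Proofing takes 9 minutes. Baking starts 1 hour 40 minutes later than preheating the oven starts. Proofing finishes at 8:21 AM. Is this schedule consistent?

No

Baking starts at 11:00 AM + 100 min = 12:40 PM.
Proofing starts at 12:40 PM − 273 min = 8:07 AM.
Proofing ends at 8:07 AM + 9 min = 8:16 AM.
But proofing is also said to end at 8:21 AM — a 5-minute conflict.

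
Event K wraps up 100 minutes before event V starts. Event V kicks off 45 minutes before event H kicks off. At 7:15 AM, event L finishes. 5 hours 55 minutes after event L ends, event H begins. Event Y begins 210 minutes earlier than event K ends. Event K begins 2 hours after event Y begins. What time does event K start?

9:15 AM

Event H starts at 7:15 AM + 355 min = 1:10 PM.
Event V starts at 1:10 PM − 45 min = 12:25 PM.
Event K ends at 12:25 PM − 100 min = 10:45 AM.
Event Y starts at 10:45 AM − 210 min = 7:15 AM.
Event K starts at 7:15 AM + 120 min = 9:15 AM.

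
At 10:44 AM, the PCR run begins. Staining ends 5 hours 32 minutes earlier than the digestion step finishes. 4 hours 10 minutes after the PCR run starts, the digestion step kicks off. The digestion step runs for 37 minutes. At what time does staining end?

9:59 AM

The digestion step starts at 10:44 AM + 250 min = 2:54 PM.
The digestion step ends at 2:54 PM + 37 min = 3:31 PM.
Staining ends at 3:31 PM − 332 min = 9:59 AM.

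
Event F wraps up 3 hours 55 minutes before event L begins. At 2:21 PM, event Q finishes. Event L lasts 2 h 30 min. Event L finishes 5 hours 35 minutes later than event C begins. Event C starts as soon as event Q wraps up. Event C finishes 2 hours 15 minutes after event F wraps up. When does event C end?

Event C starts at 2:21 PM.
Event L ends at 2:21 PM + 335 min = 7:56 PM.
Event L starts at 7:56 PM − 150 min = 5:26 PM.
Event F ends at 5:26 PM − 235 min = 1:31 PM.
Event C ends at 1:31 PM + 135 min = 3:46 PM.

3:46 PM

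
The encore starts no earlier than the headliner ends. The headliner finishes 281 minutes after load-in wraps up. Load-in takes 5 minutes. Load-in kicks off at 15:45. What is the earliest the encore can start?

Load-in ends at 15:45 + 5 min = 15:50.
The headliner ends at 15:50 + 281 min = 20:31.
The encore is bounded by the headliner, so the earliest it can start is 20:31.

20:31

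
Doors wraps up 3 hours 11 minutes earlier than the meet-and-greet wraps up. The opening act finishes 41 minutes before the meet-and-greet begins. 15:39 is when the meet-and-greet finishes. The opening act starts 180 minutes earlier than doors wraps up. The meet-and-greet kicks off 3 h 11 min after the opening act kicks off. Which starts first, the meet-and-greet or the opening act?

the opening act

Doors ends at 15:39 − 191 min = 12:28.
The opening act starts at 12:28 − 180 min = 09:28.
The meet-and-greet starts at 09:28 + 191 min = 12:39.
The meet-and-greet starts at 12:39 and the opening act starts at 09:28, so the opening act is first.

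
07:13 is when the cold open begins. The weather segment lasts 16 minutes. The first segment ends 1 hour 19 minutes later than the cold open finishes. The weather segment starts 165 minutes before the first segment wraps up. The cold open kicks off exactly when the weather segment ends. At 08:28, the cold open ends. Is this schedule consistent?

The first segment ends at 08:28 + 79 min = 09:47.
The weather segment starts at 09:47 − 165 min = 07:02.
The weather segment ends at 07:02 + 16 min = 07:18.
So the cold open starts at 07:18.
But the cold open is also said to start at 07:13 — a 5-minute conflict.

No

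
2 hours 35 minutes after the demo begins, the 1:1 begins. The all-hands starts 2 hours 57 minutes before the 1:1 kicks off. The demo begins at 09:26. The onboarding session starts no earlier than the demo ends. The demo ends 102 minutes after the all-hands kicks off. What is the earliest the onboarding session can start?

10:46

The 1:1 starts at 09:26 + 155 min = 12:01.
The all-hands starts at 12:01 − 177 min = 09:04.
The demo ends at 09:04 + 102 min = 10:46.
The onboarding session is bounded by the demo, so the earliest it can start is 10:46.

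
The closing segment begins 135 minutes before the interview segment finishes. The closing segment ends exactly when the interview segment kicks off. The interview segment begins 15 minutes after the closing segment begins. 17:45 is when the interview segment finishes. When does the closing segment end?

The closing segment starts at 17:45 − 135 min = 15:30.
The interview segment starts at 15:30 + 15 min = 15:45.
So the closing segment ends at 15:45.

15:45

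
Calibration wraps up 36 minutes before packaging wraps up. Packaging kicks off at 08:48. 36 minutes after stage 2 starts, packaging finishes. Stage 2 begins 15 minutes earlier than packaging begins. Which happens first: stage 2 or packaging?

stage 2

Stage 2 starts at 08:48 − 15 min = 08:33.
Stage 2 starts at 08:33 and packaging starts at 08:48, so stage 2 is first.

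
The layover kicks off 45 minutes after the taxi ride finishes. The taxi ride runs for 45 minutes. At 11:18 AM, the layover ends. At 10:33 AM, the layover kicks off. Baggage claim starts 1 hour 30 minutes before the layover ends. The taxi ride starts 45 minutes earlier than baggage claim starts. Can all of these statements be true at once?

Yes

Baggage claim starts at 11:18 AM − 90 min = 9:48 AM.
The taxi ride starts at 9:48 AM − 45 min = 9:03 AM.
The taxi ride ends at 9:03 AM + 45 min = 9:48 AM.
The layover starts at 9:48 AM + 45 min = 10:33 AM.
That matches the stated 10:33 AM, so the schedule is consistent.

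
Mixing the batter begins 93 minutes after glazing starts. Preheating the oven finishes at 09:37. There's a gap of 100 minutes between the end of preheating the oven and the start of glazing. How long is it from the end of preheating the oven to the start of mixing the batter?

Glazing starts at 09:37 + 100 min = 11:17.
Mixing the batter starts at 11:17 + 93 min = 12:50.
From 09:37 to 12:50 is 3 hours 13 minutes.

3 hours 13 minutes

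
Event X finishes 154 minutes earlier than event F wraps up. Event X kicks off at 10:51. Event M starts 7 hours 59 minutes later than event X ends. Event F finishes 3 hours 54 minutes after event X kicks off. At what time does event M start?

Event F ends at 10:51 + 234 min = 14:45.
Event X ends at 14:45 − 154 min = 12:11.
Event M starts at 12:11 + 479 min = 20:10.

20:10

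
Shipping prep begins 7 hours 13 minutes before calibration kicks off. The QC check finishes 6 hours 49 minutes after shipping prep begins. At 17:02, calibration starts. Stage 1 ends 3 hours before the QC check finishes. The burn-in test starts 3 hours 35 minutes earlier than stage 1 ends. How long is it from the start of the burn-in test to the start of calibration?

Shipping prep starts at 17:02 − 433 min = 09:49.
The QC check ends at 09:49 + 409 min = 16:38.
Stage 1 ends at 16:38 − 180 min = 13:38.
The burn-in test starts at 13:38 − 215 min = 10:03.
From 10:03 to 17:02 is 6 h 59 min.

6 h 59 min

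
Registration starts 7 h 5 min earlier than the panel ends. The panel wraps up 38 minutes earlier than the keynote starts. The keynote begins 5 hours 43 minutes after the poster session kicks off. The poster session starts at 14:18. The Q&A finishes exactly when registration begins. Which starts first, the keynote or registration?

The keynote starts at 14:18 + 343 min = 20:01.
The panel ends at 20:01 − 38 min = 19:23.
Registration starts at 19:23 − 425 min = 12:18.
The keynote starts at 20:01 and registration starts at 12:18, so registration is first.

registration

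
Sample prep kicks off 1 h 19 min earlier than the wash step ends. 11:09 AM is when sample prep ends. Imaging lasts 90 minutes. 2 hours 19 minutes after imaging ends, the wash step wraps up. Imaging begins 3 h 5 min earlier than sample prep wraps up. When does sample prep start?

10:34 AM

Imaging starts at 11:09 AM − 185 min = 8:04 AM.
Imaging ends at 8:04 AM + 90 min = 9:34 AM.
The wash step ends at 9:34 AM + 139 min = 11:53 AM.
Sample prep starts at 11:53 AM − 79 min = 10:34 AM.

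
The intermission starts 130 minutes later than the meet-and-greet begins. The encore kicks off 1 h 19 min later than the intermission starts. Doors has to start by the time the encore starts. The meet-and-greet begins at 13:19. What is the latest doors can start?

The intermission starts at 13:19 + 130 min = 15:29.
The encore starts at 15:29 + 79 min = 16:48.
Doors is bounded by the encore, so the latest it can start is 16:48.

16:48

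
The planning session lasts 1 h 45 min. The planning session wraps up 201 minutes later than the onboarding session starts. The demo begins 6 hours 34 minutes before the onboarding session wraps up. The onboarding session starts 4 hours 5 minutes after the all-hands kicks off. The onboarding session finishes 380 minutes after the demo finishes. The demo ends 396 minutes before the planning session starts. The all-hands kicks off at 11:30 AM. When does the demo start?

10:21 AM

The onboarding session starts at 11:30 AM + 245 min = 3:35 PM.
The planning session ends at 3:35 PM + 201 min = 6:56 PM.
The planning session starts at 6:56 PM − 105 min = 5:11 PM.
The demo ends at 5:11 PM − 396 min = 10:35 AM.
The onboarding session ends at 10:35 AM + 380 min = 4:55 PM.
The demo starts at 4:55 PM − 394 min = 10:21 AM.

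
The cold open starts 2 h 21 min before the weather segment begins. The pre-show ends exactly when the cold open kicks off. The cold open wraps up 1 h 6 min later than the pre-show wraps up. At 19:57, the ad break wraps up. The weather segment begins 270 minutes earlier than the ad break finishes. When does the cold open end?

14:12

The weather segment starts at 19:57 − 270 min = 15:27.
The cold open starts at 15:27 − 141 min = 13:06.
So the pre-show ends at 13:06.
The cold open ends at 13:06 + 66 min = 14:12.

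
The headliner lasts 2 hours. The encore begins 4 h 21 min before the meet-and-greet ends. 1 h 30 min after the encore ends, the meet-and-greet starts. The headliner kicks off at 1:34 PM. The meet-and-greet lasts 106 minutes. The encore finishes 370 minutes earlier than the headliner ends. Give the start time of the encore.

The headliner ends at 1:34 PM + 120 min = 3:34 PM.
The encore ends at 3:34 PM − 370 min = 9:24 AM.
The meet-and-greet starts at 9:24 AM + 90 min = 10:54 AM.
The meet-and-greet ends at 10:54 AM + 106 min = 12:40 PM.
The encore starts at 12:40 PM − 261 min = 8:19 AM.

8:19 AM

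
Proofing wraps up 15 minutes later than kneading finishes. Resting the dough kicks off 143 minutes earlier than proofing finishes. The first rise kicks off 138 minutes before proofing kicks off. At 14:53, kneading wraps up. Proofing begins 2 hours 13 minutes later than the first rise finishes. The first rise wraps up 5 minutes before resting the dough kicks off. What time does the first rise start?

12:35

Proofing ends at 14:53 + 15 min = 15:08.
Resting the dough starts at 15:08 − 143 min = 12:45.
The first rise ends at 12:45 − 5 min = 12:40.
Proofing starts at 12:40 + 133 min = 14:53.
The first rise starts at 14:53 − 138 min = 12:35.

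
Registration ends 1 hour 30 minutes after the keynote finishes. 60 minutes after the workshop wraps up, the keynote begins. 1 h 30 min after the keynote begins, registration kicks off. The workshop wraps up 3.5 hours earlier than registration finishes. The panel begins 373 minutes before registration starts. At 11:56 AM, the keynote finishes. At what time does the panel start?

6:13 AM

Registration ends at 11:56 AM + 90 min = 1:26 PM.
The workshop ends at 1:26 PM − 210 min = 9:56 AM.
The keynote starts at 9:56 AM + 60 min = 10:56 AM.
Registration starts at 10:56 AM + 90 min = 12:26 PM.
The panel starts at 12:26 PM − 373 min = 6:13 AM.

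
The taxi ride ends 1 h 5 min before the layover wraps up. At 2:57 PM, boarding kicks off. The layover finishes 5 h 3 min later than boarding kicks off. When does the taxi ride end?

6:55 PM

The layover ends at 2:57 PM + 303 min = 8:00 PM.
The taxi ride ends at 8:00 PM − 65 min = 6:55 PM.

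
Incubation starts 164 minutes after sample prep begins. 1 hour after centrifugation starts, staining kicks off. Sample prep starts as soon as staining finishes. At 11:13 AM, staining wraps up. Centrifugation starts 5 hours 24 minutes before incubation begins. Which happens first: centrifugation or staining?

Sample prep starts at 11:13 AM.
Incubation starts at 11:13 AM + 164 min = 1:57 PM.
Centrifugation starts at 1:57 PM − 324 min = 8:33 AM.
Staining starts at 8:33 AM + 60 min = 9:33 AM.
Centrifugation starts at 8:33 AM and staining starts at 9:33 AM, so centrifugation is first.

centrifugation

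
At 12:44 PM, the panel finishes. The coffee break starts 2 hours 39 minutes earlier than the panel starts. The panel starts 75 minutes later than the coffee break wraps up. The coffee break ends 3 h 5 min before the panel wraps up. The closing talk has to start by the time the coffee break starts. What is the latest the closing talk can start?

The coffee break ends at 12:44 PM − 185 min = 9:39 AM.
The panel starts at 9:39 AM + 75 min = 10:54 AM.
The coffee break starts at 10:54 AM − 159 min = 8:15 AM.
The closing talk is bounded by the coffee break, so the latest it can start is 8:15 AM.

8:15 AM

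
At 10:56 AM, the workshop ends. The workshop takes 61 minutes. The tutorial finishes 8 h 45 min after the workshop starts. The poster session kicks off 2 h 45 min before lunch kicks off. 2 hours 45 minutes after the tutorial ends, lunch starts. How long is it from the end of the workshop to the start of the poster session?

The workshop starts at 10:56 AM − 61 min = 9:55 AM.
The tutorial ends at 9:55 AM + 525 min = 6:40 PM.
Lunch starts at 6:40 PM + 165 min = 9:25 PM.
The poster session starts at 9:25 PM − 165 min = 6:40 PM.
From 10:56 AM to 6:40 PM is 464 minutes.

464 minutes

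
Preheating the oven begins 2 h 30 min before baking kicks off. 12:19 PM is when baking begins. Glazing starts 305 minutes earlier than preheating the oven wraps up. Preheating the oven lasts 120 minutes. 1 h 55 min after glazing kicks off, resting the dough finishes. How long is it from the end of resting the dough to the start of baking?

Preheating the oven starts at 12:19 PM − 150 min = 9:49 AM.
Preheating the oven ends at 9:49 AM + 120 min = 11:49 AM.
Glazing starts at 11:49 AM − 305 min = 6:44 AM.
Resting the dough ends at 6:44 AM + 115 min = 8:39 AM.
From 8:39 AM to 12:19 PM is 3 h 40 min.

3 h 40 min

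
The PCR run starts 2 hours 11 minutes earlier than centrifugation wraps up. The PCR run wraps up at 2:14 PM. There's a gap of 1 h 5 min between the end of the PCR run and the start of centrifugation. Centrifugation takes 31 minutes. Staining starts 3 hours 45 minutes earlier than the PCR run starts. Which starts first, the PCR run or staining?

Centrifugation starts at 2:14 PM + 65 min = 3:19 PM.
Centrifugation ends at 3:19 PM + 31 min = 3:50 PM.
The PCR run starts at 3:50 PM − 131 min = 1:39 PM.
Staining starts at 1:39 PM − 225 min = 9:54 AM.
The PCR run starts at 1:39 PM and staining starts at 9:54 AM, so staining is first.

staining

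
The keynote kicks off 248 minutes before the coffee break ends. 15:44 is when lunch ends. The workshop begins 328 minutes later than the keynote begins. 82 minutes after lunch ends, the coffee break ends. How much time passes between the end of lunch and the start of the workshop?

The coffee break ends at 15:44 + 82 min = 17:06.
The keynote starts at 17:06 − 248 min = 12:58.
The workshop starts at 12:58 + 328 min = 18:26.
From 15:44 to 18:26 is 2 hours 42 minutes.

2 hours 42 minutes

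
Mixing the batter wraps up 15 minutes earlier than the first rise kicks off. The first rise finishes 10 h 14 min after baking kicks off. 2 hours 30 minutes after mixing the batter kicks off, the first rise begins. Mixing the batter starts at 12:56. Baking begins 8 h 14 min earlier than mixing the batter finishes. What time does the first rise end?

The first rise starts at 12:56 + 150 min = 15:26.
Mixing the batter ends at 15:26 − 15 min = 15:11.
Baking starts at 15:11 − 494 min = 06:57.
The first rise ends at 06:57 + 614 min = 17:11.

17:11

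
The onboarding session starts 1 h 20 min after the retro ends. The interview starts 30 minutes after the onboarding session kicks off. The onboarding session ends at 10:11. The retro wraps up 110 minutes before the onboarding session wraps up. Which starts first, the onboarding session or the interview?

The retro ends at 10:11 − 110 min = 08:21.
The onboarding session starts at 08:21 + 80 min = 09:41.
The interview starts at 09:41 + 30 min = 10:11.
The onboarding session starts at 09:41 and the interview starts at 10:11, so the onboarding session is first.

the onboarding session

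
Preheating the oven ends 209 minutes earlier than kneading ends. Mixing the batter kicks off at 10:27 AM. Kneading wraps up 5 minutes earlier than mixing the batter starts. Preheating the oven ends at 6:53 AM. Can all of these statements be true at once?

Yes

Kneading ends at 10:27 AM − 5 min = 10:22 AM.
Preheating the oven ends at 10:22 AM − 209 min = 6:53 AM.
That matches the stated 6:53 AM, so the schedule is consistent.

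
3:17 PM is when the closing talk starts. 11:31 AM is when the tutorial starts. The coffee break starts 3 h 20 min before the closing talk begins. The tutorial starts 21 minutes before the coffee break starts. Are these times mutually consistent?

No

The coffee break starts at 3:17 PM − 200 min = 11:57 AM.
The tutorial starts at 11:57 AM − 21 min = 11:36 AM.
But the tutorial is also said to start at 11:31 AM — a 5-minute conflict.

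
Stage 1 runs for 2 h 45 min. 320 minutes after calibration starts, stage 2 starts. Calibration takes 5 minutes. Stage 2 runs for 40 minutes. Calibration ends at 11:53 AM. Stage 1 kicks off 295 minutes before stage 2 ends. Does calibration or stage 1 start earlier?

Calibration starts at 11:53 AM − 5 min = 11:48 AM.
Stage 2 starts at 11:48 AM + 320 min = 5:08 PM.
Stage 2 ends at 5:08 PM + 40 min = 5:48 PM.
Stage 1 starts at 5:48 PM − 295 min = 12:53 PM.
Calibration starts at 11:48 AM and stage 1 starts at 12:53 PM, so calibration is first.

calibration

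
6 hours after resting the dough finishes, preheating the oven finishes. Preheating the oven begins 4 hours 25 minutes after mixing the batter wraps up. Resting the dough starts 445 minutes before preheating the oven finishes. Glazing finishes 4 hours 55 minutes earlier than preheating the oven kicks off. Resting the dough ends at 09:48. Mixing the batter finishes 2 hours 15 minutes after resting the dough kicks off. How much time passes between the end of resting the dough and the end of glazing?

Preheating the oven ends at 09:48 + 360 min = 15:48.
Resting the dough starts at 15:48 − 445 min = 08:23.
Mixing the batter ends at 08:23 + 135 min = 10:38.
Preheating the oven starts at 10:38 + 265 min = 15:03.
Glazing ends at 15:03 − 295 min = 10:08.
From 09:48 to 10:08 is 20 minutes.

20 minutes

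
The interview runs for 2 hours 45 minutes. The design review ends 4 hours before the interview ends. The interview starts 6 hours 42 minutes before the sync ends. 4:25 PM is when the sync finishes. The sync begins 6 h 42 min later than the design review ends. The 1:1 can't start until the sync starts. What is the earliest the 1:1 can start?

3:10 PM

The interview starts at 4:25 PM − 402 min = 9:43 AM.
The interview ends at 9:43 AM + 165 min = 12:28 PM.
The design review ends at 12:28 PM − 240 min = 8:28 AM.
The sync starts at 8:28 AM + 402 min = 3:10 PM.
The 1:1 is bounded by the sync, so the earliest it can start is 3:10 PM.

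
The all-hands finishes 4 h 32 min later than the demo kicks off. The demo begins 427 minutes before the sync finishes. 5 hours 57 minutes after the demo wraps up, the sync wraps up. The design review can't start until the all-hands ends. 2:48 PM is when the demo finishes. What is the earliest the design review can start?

6:10 PM

The sync ends at 2:48 PM + 357 min = 8:45 PM.
The demo starts at 8:45 PM − 427 min = 1:38 PM.
The all-hands ends at 1:38 PM + 272 min = 6:10 PM.
The design review is bounded by the all-hands, so the earliest it can start is 6:10 PM.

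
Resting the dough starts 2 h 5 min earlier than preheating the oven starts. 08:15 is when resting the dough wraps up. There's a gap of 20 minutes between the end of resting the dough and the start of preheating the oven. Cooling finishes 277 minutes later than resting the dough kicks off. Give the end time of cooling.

Preheating the oven starts at 08:15 + 20 min = 08:35.
Resting the dough starts at 08:35 − 125 min = 06:30.
Cooling ends at 06:30 + 277 min = 11:07.

11:07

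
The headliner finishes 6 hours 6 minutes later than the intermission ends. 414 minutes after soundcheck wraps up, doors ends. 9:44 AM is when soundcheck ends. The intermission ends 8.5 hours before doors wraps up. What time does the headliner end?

Doors ends at 9:44 AM + 414 min = 4:38 PM.
The intermission ends at 4:38 PM − 510 min = 8:08 AM.
The headliner ends at 8:08 AM + 366 min = 2:14 PM.

2:14 PM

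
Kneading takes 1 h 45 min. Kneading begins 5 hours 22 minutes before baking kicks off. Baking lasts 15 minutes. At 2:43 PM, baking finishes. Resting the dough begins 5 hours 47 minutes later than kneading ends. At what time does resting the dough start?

4:38 PM

Baking starts at 2:43 PM − 15 min = 2:28 PM.
Kneading starts at 2:28 PM − 322 min = 9:06 AM.
Kneading ends at 9:06 AM + 105 min = 10:51 AM.
Resting the dough starts at 10:51 AM + 347 min = 4:38 PM.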